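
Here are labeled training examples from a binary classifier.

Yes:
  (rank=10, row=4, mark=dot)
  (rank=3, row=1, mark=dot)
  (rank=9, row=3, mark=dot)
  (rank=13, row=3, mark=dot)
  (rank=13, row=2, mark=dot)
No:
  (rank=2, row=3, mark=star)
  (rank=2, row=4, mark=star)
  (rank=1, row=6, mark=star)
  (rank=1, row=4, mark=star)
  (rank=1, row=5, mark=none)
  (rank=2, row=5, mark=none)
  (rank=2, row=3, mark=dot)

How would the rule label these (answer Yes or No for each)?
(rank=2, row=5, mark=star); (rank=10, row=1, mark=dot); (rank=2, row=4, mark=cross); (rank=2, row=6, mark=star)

No, Yes, No, No

The simplest hypothesis consistent with all the labels is: rank ≥ 3.
(rank=2, row=5, mark=star): rank = 2, doesn't qualify → No. (rank=10, row=1, mark=dot): rank = 10, has this property → Yes. (rank=2, row=4, mark=cross): rank = 2, doesn't qualify → No. (rank=2, row=6, mark=star): rank = 2, doesn't qualify → No.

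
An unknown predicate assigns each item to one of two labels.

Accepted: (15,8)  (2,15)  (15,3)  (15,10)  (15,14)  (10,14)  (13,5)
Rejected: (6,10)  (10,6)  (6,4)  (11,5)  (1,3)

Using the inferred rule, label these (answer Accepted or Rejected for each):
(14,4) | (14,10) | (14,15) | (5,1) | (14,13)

Rule: sum ≥ 17. This holds for each 'Accepted' example and fails for each 'Rejected' one.
(14,4): 14+4 = 18, has this property → Accepted. (14,10): 14+10 = 24, has this property → Accepted. (14,15): 14+15 = 29, has this property → Accepted. (5,1): 5+1 = 6, doesn't match → Rejected. (14,13): 14+13 = 27, has this property → Accepted.

Accepted, Accepted, Accepted, Rejected, Accepted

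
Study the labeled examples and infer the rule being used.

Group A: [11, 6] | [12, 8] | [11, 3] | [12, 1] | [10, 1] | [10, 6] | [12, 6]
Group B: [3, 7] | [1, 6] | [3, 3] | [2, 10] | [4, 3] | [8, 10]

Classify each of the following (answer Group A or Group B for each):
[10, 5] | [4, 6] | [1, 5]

Group A, Group B, Group B

The common property of the 'Group A' items is: first ≥ 10. No 'Group B' item has it.
[10, 5] — first 10, hence Group A. [4, 6] — first 4, hence Group B. [1, 5] — first 1, hence Group B.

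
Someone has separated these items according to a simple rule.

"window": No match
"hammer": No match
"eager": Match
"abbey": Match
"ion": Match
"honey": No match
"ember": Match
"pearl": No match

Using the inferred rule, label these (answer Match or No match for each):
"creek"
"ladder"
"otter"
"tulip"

No match, No match, Match, No match

The pattern is that an item is 'Match' exactly when: starts with a vowel.
"creek": starts with 'c', fails the rule → No match.
"ladder": starts with 'l', fails the rule → No match.
"otter": starts with 'o', satisfies this → Match.
"tulip": starts with 't', fails the rule → No match.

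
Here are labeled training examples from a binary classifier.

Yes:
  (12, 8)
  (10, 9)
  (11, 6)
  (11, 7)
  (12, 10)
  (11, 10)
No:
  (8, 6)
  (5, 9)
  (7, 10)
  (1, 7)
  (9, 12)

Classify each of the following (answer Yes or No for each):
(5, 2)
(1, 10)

No, No

The simplest hypothesis consistent with all the labels is: first ≥ 10.
(5, 2) — first 5, hence No.
(1, 10) — first 1, hence No.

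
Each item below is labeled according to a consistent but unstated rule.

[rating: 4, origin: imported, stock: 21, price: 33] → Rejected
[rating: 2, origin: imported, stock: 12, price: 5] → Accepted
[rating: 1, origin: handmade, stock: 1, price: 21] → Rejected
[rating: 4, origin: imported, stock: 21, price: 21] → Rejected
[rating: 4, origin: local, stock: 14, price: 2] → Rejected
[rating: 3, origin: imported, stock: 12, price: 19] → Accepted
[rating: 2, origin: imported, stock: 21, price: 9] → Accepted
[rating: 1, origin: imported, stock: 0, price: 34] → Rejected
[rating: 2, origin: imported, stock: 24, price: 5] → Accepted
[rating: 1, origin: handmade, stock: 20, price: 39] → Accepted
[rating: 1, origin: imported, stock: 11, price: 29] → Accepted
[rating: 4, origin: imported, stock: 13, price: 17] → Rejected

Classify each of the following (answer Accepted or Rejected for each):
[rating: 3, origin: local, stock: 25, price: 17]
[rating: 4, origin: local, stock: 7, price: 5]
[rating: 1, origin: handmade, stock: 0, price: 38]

Accepted, Rejected, Rejected

The distinguishing property — rating ≤ 3 AND stock ≥ 11 — holds for all the 'Accepted' cases and none of the 'Rejected' cases.
[rating: 3, origin: local, stock: 25, price: 17]: rating = 3, stock = 25 — qualifies, so Accepted.
[rating: 4, origin: local, stock: 7, price: 5]: rating = 4, stock = 7 — fails the rule, so Rejected.
[rating: 1, origin: handmade, stock: 0, price: 38]: rating = 1, stock = 0 — fails the rule, so Rejected.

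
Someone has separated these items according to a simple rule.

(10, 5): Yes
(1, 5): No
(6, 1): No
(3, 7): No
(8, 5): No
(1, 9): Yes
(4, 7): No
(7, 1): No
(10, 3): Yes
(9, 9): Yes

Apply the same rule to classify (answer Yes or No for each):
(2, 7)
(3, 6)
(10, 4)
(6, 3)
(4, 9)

No, No, Yes, No, Yes

The simplest hypothesis consistent with all the labels is: max ≥ 9.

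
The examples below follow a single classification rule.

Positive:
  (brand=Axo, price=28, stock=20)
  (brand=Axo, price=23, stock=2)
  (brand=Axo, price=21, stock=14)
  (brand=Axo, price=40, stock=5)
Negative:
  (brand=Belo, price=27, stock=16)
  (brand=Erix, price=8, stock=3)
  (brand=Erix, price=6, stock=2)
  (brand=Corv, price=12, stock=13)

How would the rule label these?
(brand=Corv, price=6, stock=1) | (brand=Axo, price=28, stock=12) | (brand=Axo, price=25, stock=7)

Negative, Positive, Positive

Rule: brand is Axo. This holds for each 'Positive' example and fails for each 'Negative' one.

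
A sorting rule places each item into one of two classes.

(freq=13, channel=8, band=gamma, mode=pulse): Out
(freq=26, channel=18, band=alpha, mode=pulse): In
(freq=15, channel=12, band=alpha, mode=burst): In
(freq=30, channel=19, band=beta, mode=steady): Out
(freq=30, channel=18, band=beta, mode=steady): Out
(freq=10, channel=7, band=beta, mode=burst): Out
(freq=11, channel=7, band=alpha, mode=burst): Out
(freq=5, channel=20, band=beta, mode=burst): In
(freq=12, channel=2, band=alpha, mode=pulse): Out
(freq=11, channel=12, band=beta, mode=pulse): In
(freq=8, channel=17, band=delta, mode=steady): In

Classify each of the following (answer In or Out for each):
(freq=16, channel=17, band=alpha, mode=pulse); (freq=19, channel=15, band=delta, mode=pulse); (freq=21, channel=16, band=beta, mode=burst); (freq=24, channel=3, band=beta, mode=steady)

The pattern is that an item is 'In' exactly when: freq ≤ 26 AND channel ≥ 12.
(freq=16, channel=17, band=alpha, mode=pulse): freq = 16, channel = 17 — has this property, so In. (freq=19, channel=15, band=delta, mode=pulse): freq = 19, channel = 15 — has this property, so In. (freq=21, channel=16, band=beta, mode=burst): freq = 21, channel = 16 — has this property, so In. (freq=24, channel=3, band=beta, mode=steady): freq = 24, channel = 3 — does not satisfy this, so Out.

In, In, In, Out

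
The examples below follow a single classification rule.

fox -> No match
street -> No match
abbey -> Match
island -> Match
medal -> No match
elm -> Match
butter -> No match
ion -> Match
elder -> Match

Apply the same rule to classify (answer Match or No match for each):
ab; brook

Match, No match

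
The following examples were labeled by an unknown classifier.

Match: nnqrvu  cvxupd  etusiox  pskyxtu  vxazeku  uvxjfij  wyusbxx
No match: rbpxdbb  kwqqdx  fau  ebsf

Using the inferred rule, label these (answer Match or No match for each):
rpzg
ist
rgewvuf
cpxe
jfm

No match, No match, Match, No match, No match

A rule that fits every label: length ≥ 4 AND contains 'u' — true of each 'Match' example, false of each 'No match' one.
rpzg: No match (length 4, no 'u').
ist: No match (length 3, no 'u').
rgewvuf: Match (length 7, has 'u').
cpxe: No match (length 4, no 'u').
jfm: No match (length 3, no 'u').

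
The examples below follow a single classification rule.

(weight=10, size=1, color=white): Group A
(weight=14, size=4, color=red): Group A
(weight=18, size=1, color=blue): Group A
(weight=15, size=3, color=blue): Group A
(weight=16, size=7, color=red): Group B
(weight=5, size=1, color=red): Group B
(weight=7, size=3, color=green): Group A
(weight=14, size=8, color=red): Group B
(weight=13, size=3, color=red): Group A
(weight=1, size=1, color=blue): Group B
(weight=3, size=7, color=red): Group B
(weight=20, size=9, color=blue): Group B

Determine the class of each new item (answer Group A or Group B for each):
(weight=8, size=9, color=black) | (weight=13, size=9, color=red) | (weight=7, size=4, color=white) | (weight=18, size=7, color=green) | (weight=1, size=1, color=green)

Group B, Group B, Group A, Group B, Group B

The classifier is using: weight ≥ 7 AND size ≤ 4.
Group B: (weight=8, size=9, color=black), since weight = 8, size = 9. Group B: (weight=13, size=9, color=red), since weight = 13, size = 9. Group A: (weight=7, size=4, color=white), since weight = 7, size = 4. Group B: (weight=18, size=7, color=green), since weight = 18, size = 7. Group B: (weight=1, size=1, color=green), since weight = 1, size = 1.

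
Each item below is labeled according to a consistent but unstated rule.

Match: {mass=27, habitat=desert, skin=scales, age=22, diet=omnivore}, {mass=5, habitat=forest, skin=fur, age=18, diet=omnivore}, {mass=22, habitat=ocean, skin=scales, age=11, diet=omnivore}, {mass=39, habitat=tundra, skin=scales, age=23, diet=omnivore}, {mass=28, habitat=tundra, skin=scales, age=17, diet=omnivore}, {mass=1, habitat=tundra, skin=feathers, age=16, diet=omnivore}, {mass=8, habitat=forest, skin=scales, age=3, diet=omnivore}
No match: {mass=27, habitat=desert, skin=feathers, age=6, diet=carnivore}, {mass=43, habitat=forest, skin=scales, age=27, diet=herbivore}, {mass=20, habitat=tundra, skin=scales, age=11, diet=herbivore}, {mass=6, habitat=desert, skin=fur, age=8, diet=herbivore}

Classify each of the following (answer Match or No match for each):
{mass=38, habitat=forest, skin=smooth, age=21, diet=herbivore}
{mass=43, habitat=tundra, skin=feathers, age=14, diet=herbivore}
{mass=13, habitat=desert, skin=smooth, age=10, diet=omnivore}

No match, No match, Match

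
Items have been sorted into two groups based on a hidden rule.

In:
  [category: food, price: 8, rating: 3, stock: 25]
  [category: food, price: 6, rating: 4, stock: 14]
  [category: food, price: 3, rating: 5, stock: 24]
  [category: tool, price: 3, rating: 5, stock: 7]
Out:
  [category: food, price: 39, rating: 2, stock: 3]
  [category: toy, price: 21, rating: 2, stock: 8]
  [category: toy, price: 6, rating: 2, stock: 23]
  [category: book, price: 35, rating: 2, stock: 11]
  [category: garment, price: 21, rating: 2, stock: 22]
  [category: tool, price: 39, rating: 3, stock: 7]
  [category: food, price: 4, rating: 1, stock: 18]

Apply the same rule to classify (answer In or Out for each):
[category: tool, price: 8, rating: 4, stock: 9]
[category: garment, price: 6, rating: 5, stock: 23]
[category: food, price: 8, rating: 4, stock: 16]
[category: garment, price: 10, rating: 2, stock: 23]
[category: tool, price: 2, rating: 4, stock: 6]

The pattern is that an item is 'In' exactly when: price ≤ 8 AND rating ≥ 3.
[category: tool, price: 8, rating: 4, stock: 9]: In (price = 8, rating = 4).
[category: garment, price: 6, rating: 5, stock: 23]: In (price = 6, rating = 5).
[category: food, price: 8, rating: 4, stock: 16]: In (price = 8, rating = 4).
[category: garment, price: 10, rating: 2, stock: 23]: Out (price = 10, rating = 2).
[category: tool, price: 2, rating: 4, stock: 6]: In (price = 2, rating = 4).

In, In, In, Out, In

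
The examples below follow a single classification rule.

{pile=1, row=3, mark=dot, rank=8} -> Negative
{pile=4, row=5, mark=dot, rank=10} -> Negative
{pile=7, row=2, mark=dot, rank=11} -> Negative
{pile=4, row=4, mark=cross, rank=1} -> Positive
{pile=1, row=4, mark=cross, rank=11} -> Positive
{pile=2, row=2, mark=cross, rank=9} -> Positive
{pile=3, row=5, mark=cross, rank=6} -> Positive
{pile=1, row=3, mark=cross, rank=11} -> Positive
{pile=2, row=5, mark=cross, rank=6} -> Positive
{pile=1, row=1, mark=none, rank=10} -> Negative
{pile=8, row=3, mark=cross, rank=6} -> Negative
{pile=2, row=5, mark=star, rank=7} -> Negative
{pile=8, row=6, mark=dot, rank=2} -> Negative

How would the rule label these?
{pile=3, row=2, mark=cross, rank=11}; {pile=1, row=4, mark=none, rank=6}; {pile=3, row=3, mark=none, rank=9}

Positive, Negative, Negative

Rule: mark is cross AND pile ≤ 4. This holds for each 'Positive' example and fails for each 'Negative' one.
{pile=3, row=2, mark=cross, rank=11}: mark is cross, pile = 3 — meets the rule, so Positive. {pile=1, row=4, mark=none, rank=6}: mark is none, pile = 1 — doesn't qualify, so Negative. {pile=3, row=3, mark=none, rank=9}: mark is none, pile = 3 — doesn't qualify, so Negative.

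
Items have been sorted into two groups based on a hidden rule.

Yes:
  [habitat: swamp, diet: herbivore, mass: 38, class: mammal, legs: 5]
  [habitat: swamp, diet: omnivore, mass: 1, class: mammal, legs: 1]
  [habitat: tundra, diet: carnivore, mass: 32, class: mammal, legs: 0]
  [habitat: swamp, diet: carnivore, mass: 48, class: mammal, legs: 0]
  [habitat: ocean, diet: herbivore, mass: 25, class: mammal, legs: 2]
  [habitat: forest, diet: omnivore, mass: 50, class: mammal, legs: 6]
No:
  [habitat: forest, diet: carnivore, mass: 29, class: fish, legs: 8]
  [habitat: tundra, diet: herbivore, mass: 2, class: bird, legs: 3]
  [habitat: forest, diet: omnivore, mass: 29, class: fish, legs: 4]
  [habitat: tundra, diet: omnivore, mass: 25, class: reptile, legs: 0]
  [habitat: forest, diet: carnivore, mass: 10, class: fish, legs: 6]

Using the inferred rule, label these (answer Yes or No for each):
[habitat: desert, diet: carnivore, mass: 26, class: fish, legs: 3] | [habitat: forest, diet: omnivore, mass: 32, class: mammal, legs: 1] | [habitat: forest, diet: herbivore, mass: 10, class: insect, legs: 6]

No, Yes, No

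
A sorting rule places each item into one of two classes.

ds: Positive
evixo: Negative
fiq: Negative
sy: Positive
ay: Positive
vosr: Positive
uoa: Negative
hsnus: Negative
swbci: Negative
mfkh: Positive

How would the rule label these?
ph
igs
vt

Positive, Negative, Positive

The pattern is that an item is 'Positive' exactly when: even length.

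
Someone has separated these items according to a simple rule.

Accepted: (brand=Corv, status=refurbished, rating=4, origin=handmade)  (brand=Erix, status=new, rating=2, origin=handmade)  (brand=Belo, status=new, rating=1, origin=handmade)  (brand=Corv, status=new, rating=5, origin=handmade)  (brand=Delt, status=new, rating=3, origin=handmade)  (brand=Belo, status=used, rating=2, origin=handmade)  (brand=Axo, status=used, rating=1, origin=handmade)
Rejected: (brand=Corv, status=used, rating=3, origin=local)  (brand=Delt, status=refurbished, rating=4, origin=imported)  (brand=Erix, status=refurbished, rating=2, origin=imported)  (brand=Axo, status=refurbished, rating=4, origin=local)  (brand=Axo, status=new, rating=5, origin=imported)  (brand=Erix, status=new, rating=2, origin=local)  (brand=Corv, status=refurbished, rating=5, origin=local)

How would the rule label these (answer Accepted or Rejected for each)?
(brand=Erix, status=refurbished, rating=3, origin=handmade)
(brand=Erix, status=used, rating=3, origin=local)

'Accepted' ⟺ origin is handmade.
(brand=Erix, status=refurbished, rating=3, origin=handmade) → origin is handmade → Accepted.
(brand=Erix, status=used, rating=3, origin=local) → origin is local → Rejected.

Accepted, Rejected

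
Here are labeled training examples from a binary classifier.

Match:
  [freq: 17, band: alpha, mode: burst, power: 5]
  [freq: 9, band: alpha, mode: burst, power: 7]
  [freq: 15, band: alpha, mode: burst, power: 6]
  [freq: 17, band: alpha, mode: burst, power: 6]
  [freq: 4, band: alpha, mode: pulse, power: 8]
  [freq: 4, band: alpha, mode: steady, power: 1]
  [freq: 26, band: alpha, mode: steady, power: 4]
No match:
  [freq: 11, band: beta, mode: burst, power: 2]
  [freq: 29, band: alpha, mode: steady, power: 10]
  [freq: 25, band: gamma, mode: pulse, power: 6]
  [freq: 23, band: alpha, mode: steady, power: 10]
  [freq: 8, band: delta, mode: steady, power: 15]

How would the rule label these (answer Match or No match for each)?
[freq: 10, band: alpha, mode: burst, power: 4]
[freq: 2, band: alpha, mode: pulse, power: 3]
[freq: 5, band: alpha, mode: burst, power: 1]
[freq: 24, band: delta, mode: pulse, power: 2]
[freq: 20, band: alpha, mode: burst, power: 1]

Match, Match, Match, No match, Match

'Match' ⟺ band is alpha AND power ≤ 8.
Match: [freq: 10, band: alpha, mode: burst, power: 4], since band is alpha, power = 4. Match: [freq: 2, band: alpha, mode: pulse, power: 3], since band is alpha, power = 3. Match: [freq: 5, band: alpha, mode: burst, power: 1], since band is alpha, power = 1. No match: [freq: 24, band: delta, mode: pulse, power: 2], since band is delta, power = 2. Match: [freq: 20, band: alpha, mode: burst, power: 1], since band is alpha, power = 1.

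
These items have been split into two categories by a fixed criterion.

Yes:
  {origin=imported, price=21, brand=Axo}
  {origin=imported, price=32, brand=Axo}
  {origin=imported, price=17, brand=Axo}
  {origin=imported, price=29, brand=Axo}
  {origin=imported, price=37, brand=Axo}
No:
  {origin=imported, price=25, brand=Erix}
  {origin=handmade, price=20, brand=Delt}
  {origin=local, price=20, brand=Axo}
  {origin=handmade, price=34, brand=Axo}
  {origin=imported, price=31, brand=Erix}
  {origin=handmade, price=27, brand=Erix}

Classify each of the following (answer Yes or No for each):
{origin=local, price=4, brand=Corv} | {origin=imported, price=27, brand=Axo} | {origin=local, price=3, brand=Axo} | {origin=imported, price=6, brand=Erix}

The classifier is using: brand is Axo AND origin is imported.
{origin=local, price=4, brand=Corv}: brand is Corv, origin is local, fails the rule → No.
{origin=imported, price=27, brand=Axo}: brand is Axo, origin is imported, matches → Yes.
{origin=local, price=3, brand=Axo}: brand is Axo, origin is local, fails the rule → No.
{origin=imported, price=6, brand=Erix}: brand is Erix, origin is imported, fails the rule → No.

No, Yes, No, No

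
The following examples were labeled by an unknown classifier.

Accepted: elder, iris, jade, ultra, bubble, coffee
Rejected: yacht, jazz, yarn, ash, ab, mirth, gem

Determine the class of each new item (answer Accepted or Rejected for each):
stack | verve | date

Rejected, Accepted, Accepted

Rule: has ≥ 2 vowels. This holds for each 'Accepted' example and fails for each 'Rejected' one.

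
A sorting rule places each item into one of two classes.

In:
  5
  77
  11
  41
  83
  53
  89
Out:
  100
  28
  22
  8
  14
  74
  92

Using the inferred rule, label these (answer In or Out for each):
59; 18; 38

In, Out, Out

The classifier is using: odd.
In: 59, since 59 is odd. Out: 18, since 18 is even. Out: 38, since 38 is even.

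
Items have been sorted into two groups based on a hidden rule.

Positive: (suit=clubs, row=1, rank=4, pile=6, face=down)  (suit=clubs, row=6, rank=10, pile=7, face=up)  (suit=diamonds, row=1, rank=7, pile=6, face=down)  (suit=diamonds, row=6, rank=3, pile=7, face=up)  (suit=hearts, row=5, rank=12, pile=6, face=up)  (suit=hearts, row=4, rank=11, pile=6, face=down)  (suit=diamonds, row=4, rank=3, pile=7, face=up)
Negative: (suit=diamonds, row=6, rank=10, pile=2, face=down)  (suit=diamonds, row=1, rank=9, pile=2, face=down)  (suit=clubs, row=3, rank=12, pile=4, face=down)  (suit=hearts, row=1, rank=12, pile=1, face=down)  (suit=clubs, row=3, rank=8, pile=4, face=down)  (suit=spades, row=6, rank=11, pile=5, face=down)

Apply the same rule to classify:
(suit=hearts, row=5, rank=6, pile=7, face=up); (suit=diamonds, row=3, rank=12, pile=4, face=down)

The simplest hypothesis consistent with all the labels is: pile ≥ 6.
Positive: (suit=hearts, row=5, rank=6, pile=7, face=up), since pile = 7.
Negative: (suit=diamonds, row=3, rank=12, pile=4, face=down), since pile = 4.

Positive, Negative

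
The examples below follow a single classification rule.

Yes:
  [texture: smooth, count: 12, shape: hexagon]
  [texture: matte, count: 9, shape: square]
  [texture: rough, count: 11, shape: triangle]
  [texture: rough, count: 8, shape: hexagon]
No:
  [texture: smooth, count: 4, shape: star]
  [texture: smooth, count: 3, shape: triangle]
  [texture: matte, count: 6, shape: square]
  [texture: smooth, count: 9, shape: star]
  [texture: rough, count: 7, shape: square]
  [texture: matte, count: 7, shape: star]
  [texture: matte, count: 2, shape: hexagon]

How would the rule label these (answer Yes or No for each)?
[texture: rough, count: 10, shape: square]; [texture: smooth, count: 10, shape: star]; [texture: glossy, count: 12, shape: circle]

All 'Yes' examples share one property — shape is not star AND count ≥ 8 — and every 'No' example lacks it.
[texture: rough, count: 10, shape: square] → shape is square, count = 10 → Yes.
[texture: smooth, count: 10, shape: star] → shape is star, count = 10 → No.
[texture: glossy, count: 12, shape: circle] → shape is circle, count = 12 → Yes.

Yes, No, Yes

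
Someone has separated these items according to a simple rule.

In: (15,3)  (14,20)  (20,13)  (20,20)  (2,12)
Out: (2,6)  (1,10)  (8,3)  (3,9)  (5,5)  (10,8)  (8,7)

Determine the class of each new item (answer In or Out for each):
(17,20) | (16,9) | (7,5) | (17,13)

In, In, Out, In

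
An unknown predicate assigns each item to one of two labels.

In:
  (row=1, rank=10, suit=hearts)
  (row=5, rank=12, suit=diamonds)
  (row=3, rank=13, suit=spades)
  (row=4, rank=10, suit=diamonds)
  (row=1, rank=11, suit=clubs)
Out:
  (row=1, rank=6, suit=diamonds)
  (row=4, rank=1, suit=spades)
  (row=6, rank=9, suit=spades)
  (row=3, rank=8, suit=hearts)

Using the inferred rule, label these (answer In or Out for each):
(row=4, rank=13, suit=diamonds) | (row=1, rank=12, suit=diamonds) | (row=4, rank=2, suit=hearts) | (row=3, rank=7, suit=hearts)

Every 'In' example satisfies: rank ≥ 10. None of the 'Out' examples do.
(row=4, rank=13, suit=diamonds) → rank = 13 → In. (row=1, rank=12, suit=diamonds) → rank = 12 → In. (row=4, rank=2, suit=hearts) → rank = 2 → Out. (row=3, rank=7, suit=hearts) → rank = 7 → Out.

In, In, Out, Out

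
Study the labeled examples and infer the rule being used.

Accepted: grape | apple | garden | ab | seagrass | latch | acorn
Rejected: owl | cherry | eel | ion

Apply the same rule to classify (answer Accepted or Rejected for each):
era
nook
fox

Rule: contains 'a'. This holds for each 'Accepted' example and fails for each 'Rejected' one.
era: has 'a', fits → Accepted. nook: no 'a', fails this test → Rejected. fox: no 'a', fails this test → Rejected.

Accepted, Rejected, Rejected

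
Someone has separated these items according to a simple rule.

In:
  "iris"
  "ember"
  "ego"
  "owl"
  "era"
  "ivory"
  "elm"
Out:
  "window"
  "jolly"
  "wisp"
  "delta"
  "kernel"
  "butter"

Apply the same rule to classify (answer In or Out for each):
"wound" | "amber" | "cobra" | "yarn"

The rule appears to be: starts with a vowel.

Out, In, Out, Out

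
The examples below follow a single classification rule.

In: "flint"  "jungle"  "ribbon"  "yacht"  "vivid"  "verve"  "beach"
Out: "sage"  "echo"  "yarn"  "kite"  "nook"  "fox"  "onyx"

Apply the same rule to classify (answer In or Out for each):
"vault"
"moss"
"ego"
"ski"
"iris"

In, Out, Out, Out, Out

A rule that fits every label: length ≥ 5 — true of each 'In' example, false of each 'Out' one.
"vault": length 5, satisfies this → In. "moss": length 4, lacks this property → Out. "ego": length 3, lacks this property → Out. "ski": length 3, lacks this property → Out. "iris": length 4, lacks this property → Out.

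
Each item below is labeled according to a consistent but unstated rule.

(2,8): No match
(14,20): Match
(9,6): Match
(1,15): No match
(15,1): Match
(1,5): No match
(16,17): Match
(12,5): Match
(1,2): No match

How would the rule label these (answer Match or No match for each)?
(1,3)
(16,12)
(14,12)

No match, Match, Match

The pattern is that an item is 'Match' exactly when: first ≥ 5.
(1,3): first 1 — lacks this property, so No match. (16,12): first 16 — matches, so Match. (14,12): first 14 — matches, so Match.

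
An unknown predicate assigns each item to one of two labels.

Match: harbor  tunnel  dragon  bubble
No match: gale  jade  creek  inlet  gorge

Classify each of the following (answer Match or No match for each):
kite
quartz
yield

No match, Match, No match

The simplest hypothesis consistent with all the labels is: length 6.
kite: length 4, doesn't qualify → No match.
quartz: length 6, checks out → Match.
yield: length 5, doesn't qualify → No match.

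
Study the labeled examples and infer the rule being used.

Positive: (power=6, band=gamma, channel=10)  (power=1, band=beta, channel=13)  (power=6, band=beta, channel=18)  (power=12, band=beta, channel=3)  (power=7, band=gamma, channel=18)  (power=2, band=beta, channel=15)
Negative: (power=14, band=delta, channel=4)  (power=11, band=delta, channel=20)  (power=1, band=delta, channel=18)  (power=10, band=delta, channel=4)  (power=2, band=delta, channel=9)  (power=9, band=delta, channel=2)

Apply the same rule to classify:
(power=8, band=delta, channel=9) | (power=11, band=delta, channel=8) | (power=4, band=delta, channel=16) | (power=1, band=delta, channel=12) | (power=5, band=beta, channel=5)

Negative, Negative, Negative, Negative, Positive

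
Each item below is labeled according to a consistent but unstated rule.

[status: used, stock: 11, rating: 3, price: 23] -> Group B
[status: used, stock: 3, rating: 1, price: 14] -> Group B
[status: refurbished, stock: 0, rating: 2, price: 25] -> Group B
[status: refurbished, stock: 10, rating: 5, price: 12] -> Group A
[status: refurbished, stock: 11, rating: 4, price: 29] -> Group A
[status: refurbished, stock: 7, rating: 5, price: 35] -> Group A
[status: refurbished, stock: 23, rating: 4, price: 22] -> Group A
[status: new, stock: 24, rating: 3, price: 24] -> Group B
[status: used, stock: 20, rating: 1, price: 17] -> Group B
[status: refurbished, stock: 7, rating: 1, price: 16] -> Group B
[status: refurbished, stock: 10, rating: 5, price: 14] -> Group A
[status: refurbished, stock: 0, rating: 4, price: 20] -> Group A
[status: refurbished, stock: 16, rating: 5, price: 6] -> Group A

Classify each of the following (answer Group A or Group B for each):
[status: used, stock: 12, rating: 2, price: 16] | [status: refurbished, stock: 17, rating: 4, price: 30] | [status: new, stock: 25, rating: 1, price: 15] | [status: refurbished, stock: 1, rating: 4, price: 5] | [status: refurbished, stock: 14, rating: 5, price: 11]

Group B, Group A, Group B, Group A, Group A

'Group A' ⟺ rating ≥ 4.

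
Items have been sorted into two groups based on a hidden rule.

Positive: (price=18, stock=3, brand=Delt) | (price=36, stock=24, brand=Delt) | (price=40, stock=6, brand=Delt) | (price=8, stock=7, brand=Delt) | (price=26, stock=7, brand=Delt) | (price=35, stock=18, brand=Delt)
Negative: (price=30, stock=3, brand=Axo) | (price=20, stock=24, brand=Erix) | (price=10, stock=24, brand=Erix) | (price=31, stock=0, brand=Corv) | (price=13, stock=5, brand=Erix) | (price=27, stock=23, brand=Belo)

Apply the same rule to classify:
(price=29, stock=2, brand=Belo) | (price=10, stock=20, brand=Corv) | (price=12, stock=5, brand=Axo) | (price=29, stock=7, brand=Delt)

Looking at the examples, the only property every 'Positive' case has and every 'Negative' case lacks is: brand is Delt.

Negative, Negative, Negative, Positive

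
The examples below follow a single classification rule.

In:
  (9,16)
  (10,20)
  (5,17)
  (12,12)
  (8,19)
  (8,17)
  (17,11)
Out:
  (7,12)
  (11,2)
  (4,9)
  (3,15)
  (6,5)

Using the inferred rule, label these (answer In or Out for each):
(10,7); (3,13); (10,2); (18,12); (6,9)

'In' ⟺ sum ≥ 22.
(10,7) — 10+7 = 17, hence Out. (3,13) — 3+13 = 16, hence Out. (10,2) — 10+2 = 12, hence Out. (18,12) — 18+12 = 30, hence In. (6,9) — 6+9 = 15, hence Out.

Out, Out, Out, In, Out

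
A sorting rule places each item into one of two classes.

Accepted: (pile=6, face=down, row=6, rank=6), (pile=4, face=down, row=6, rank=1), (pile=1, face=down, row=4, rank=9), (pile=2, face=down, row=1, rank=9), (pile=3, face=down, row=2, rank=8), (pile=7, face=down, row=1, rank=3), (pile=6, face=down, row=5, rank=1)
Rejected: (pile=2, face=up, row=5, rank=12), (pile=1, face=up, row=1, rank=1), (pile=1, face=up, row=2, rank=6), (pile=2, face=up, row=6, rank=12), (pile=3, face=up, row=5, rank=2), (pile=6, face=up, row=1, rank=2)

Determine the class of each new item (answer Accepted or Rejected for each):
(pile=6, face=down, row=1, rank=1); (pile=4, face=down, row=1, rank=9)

Accepted, Accepted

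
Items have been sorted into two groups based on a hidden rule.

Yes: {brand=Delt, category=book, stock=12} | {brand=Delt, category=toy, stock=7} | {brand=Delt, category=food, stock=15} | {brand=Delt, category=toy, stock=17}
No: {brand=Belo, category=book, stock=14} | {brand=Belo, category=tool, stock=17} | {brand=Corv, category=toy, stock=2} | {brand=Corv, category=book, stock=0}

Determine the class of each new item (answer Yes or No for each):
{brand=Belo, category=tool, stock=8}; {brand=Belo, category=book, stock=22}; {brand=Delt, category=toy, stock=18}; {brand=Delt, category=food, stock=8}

No, No, Yes, Yes

One predicate separates the groups cleanly: brand is Delt.
{brand=Belo, category=tool, stock=8}: brand is Belo, lacks this property → No.
{brand=Belo, category=book, stock=22}: brand is Belo, lacks this property → No.
{brand=Delt, category=toy, stock=18}: brand is Delt, qualifies → Yes.
{brand=Delt, category=food, stock=8}: brand is Delt, qualifies → Yes.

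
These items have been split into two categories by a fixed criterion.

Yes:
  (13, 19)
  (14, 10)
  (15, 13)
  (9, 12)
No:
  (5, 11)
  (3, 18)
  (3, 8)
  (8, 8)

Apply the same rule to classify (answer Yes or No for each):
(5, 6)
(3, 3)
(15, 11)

The common property of the 'Yes' items is: first ≥ 9. No 'No' item has it.
(5, 6): first 5 — does not fit, so No.
(3, 3): first 3 — does not fit, so No.
(15, 11): first 15 — fits, so Yes.

No, No, Yes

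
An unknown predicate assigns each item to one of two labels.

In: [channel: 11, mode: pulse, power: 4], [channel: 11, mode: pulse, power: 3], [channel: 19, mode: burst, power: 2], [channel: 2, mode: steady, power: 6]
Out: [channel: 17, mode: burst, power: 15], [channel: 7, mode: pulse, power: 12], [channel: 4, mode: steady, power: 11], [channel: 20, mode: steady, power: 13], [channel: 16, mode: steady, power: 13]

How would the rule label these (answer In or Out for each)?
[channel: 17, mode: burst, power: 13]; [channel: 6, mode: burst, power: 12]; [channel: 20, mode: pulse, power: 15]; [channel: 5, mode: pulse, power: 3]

Out, Out, Out, In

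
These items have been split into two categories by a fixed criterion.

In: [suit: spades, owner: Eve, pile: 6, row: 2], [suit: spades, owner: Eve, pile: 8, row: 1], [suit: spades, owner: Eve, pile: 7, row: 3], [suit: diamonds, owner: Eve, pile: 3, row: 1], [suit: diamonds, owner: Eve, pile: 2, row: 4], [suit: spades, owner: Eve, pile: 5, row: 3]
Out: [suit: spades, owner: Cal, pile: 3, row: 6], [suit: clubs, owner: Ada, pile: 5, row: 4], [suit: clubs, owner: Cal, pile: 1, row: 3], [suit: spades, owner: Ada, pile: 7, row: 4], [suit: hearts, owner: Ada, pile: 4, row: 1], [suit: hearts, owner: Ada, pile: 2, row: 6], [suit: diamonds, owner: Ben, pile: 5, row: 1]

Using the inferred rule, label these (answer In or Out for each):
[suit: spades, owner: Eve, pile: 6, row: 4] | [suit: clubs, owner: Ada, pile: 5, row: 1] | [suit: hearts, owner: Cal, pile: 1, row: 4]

Comparing the two groups points to one rule — owner is Eve.
[suit: spades, owner: Eve, pile: 6, row: 4] → owner is Eve → In.
[suit: clubs, owner: Ada, pile: 5, row: 1] → owner is Ada → Out.
[suit: hearts, owner: Cal, pile: 1, row: 4] → owner is Cal → Out.

In, Out, Out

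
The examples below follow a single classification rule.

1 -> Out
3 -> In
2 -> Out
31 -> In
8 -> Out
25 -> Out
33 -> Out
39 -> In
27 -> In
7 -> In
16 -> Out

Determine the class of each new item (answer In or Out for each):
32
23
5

The distinguishing property — ≡ 3 (mod 4) — holds for all the 'In' cases and none of the 'Out' cases.

Out, In, Out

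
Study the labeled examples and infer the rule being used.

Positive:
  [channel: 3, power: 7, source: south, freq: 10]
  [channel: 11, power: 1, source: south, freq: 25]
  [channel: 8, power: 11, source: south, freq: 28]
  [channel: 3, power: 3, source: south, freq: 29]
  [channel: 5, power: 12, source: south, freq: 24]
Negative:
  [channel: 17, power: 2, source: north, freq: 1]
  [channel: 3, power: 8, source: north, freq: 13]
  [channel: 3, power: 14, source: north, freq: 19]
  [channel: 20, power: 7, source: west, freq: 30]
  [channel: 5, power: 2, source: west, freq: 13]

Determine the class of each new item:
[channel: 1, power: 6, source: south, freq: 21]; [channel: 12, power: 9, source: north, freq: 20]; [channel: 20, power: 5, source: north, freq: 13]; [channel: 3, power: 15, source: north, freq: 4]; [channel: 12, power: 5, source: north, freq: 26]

Positive, Negative, Negative, Negative, Negative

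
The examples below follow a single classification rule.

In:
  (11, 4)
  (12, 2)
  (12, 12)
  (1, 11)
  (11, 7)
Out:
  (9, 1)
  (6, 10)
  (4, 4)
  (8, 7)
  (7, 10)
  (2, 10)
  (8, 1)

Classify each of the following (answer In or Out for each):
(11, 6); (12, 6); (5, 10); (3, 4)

The pattern is that an item is 'In' exactly when: max ≥ 11.
In: (11, 6), since max 11.
In: (12, 6), since max 12.
Out: (5, 10), since max 10.
Out: (3, 4), since max 4.

In, In, Out, Out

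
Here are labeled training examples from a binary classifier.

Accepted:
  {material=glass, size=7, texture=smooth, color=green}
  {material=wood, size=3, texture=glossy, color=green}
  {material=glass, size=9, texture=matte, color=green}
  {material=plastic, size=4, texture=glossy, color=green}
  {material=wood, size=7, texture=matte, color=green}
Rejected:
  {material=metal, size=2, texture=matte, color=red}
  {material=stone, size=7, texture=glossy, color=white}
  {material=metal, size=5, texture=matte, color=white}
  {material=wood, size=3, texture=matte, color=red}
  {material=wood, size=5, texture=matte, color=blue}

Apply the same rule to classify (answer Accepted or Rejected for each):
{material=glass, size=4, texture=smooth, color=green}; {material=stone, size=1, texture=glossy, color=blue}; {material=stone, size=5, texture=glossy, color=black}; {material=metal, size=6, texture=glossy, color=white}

Accepted, Rejected, Rejected, Rejected

A rule that fits every label: color is green — true of each 'Accepted' example, false of each 'Rejected' one.
{material=glass, size=4, texture=smooth, color=green}: color is green — meets the rule, so Accepted. {material=stone, size=1, texture=glossy, color=blue}: color is blue — lacks this property, so Rejected. {material=stone, size=5, texture=glossy, color=black}: color is black — lacks this property, so Rejected. {material=metal, size=6, texture=glossy, color=white}: color is white — lacks this property, so Rejected.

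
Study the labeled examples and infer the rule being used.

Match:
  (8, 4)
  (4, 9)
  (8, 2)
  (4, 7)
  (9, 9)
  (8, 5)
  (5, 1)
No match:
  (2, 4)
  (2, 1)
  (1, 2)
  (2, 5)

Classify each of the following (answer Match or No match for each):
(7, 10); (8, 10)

Match, Match

All 'Match' examples share one property — first ≥ 4 — and every 'No match' example lacks it.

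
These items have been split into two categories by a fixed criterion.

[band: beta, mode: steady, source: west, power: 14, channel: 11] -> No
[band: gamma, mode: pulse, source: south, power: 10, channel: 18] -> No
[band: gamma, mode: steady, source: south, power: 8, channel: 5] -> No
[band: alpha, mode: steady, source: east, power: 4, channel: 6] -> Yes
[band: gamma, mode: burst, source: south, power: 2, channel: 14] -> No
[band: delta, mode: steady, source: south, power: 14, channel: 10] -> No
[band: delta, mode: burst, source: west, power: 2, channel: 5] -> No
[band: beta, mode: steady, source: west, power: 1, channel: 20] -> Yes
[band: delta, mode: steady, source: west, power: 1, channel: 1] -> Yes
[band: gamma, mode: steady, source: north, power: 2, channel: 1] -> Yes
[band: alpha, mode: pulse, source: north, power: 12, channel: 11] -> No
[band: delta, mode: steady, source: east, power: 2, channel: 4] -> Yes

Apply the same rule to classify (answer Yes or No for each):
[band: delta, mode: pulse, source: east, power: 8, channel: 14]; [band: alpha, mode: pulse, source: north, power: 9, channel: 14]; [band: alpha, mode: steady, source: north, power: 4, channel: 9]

No, No, Yes

The simplest hypothesis consistent with all the labels is: mode is steady AND power ≤ 4.
[band: delta, mode: pulse, source: east, power: 8, channel: 14]: No (mode is pulse, power = 8). [band: alpha, mode: pulse, source: north, power: 9, channel: 14]: No (mode is pulse, power = 9). [band: alpha, mode: steady, source: north, power: 4, channel: 9]: Yes (mode is steady, power = 4).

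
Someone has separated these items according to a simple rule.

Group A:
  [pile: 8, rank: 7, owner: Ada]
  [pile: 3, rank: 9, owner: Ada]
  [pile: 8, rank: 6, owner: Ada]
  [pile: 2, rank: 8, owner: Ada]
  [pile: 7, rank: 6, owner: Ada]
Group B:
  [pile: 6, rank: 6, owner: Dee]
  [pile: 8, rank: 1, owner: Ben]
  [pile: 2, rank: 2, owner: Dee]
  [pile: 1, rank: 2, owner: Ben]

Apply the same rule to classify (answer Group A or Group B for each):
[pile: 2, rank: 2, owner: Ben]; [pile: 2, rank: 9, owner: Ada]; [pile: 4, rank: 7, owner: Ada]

One predicate separates the groups cleanly: owner is Ada.

Group B, Group A, Group A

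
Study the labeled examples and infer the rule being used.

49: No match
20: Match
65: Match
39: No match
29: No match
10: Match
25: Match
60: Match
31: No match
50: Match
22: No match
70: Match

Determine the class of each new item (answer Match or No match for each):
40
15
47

Match, Match, No match

Checking candidate rules against both groups, what survives is: multiple of 5.
40: 40 = 5·8 — fits, so Match.
15: 15 = 5·3 — fits, so Match.
47: 47 = 5·9 + 2 — does not fit, so No match.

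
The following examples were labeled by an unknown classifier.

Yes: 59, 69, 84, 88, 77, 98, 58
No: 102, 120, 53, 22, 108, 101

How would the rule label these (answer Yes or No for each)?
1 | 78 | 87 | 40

No, Yes, Yes, No

All 'Yes' examples share one property — digit sum ≥ 10 — and every 'No' example lacks it.
1 — digit sum 1, hence No.
78 — digit sum 7+8 = 15, hence Yes.
87 — digit sum 8+7 = 15, hence Yes.
40 — digit sum 4+0 = 4, hence No.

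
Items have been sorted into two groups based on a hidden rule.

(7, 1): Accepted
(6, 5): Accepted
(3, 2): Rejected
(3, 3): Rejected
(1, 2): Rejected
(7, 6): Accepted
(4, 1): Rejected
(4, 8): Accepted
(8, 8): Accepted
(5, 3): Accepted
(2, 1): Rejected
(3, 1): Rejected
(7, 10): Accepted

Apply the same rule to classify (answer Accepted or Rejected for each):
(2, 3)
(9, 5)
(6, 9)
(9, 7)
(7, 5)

The common property of the 'Accepted' items is: sum ≥ 8. No 'Rejected' item has it.
Rejected: (2, 3), since 2+3 = 5.
Accepted: (9, 5), since 9+5 = 14.
Accepted: (6, 9), since 6+9 = 15.
Accepted: (9, 7), since 9+7 = 16.
Accepted: (7, 5), since 7+5 = 12.

Rejected, Accepted, Accepted, Accepted, Accepted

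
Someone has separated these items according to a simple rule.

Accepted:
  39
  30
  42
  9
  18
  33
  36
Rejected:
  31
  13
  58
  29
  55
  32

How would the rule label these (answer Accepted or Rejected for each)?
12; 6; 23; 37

Accepted, Accepted, Rejected, Rejected

The simplest hypothesis consistent with all the labels is: multiple of 3.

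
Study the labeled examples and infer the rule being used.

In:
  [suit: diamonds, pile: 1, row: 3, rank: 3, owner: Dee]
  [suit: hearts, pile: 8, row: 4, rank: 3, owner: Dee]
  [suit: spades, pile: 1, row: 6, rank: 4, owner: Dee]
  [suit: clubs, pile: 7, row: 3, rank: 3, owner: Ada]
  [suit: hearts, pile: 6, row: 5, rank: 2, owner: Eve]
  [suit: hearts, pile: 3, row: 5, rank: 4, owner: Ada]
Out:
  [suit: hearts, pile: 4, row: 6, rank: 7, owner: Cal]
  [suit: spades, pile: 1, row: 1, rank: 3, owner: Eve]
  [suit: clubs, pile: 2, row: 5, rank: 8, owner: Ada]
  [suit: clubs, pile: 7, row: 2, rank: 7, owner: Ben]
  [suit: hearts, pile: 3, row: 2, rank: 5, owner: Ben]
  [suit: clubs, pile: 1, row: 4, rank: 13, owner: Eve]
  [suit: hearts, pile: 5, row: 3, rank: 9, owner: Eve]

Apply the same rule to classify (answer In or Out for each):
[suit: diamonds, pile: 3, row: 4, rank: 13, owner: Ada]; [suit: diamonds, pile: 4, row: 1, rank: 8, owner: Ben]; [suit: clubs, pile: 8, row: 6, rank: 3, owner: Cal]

One predicate separates the groups cleanly: row ≥ 2 AND rank ≤ 4.
[suit: diamonds, pile: 3, row: 4, rank: 13, owner: Ada] — row = 4, rank = 13, hence Out. [suit: diamonds, pile: 4, row: 1, rank: 8, owner: Ben] — row = 1, rank = 8, hence Out. [suit: clubs, pile: 8, row: 6, rank: 3, owner: Cal] — row = 6, rank = 3, hence In.

Out, Out, In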